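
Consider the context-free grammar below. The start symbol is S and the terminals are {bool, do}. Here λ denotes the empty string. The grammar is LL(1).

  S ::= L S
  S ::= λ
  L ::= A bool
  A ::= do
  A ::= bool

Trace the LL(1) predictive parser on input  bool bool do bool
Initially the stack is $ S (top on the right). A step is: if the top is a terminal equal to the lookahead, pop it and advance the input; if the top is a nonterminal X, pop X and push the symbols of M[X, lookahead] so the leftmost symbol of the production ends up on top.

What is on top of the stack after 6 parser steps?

L

     Stack          Input                Action
  1  $ S            bool bool do bool $  expand S ::= L S
  2  $ S L          bool bool do bool $  expand L ::= A bool
  3  $ S bool A     bool bool do bool $  expand A ::= bool
  4  $ S bool bool  bool bool do bool $  match bool
  5  $ S bool       bool do bool $       match bool
  6  $ S            do bool $            expand S ::= L S
Stack after step 6: $ S L (top = L).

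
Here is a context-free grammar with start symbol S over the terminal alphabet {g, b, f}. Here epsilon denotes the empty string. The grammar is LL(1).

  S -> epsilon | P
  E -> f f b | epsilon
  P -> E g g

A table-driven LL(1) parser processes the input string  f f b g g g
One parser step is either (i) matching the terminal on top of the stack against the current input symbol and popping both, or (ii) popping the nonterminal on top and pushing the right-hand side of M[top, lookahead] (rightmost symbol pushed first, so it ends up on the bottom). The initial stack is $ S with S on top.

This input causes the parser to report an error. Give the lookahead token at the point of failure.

step 1: stack=$ S  input=f f b g g g $  — expand S -> P
step 2: stack=$ P  input=f f b g g g $  — expand P -> E g g
step 3: stack=$ g g E  input=f f b g g g $  — expand E -> f f b
step 4: stack=$ g g b f f  input=f f b g g g $  — match f
step 5: stack=$ g g b f  input=f b g g g $  — match f
step 6: stack=$ g g b  input=b g g g $  — match b
step 7: stack=$ g g  input=g g g $  — match g
step 8: stack=$ g  input=g g $  — match g
step 9: stack=$  input=g $  — error: stack empty but input remains

g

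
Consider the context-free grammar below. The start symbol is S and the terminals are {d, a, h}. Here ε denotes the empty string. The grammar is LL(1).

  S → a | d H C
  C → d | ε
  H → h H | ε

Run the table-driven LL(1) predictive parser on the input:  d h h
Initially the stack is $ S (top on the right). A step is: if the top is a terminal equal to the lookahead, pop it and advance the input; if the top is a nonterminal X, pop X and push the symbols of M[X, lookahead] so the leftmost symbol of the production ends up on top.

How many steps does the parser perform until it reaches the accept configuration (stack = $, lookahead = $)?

8

step 1: stack=$ S  input=d h h $  — expand S → d H C
step 2: stack=$ C H d  input=d h h $  — match d
step 3: stack=$ C H  input=h h $  — expand H → h H
step 4: stack=$ C H h  input=h h $  — match h
step 5: stack=$ C H  input=h $  — expand H → h H
step 6: stack=$ C H h  input=h $  — match h
step 7: stack=$ C H  input=$  — expand H → ε
step 8: stack=$ C  input=$  — expand C → ε
Accept reached after 8 steps.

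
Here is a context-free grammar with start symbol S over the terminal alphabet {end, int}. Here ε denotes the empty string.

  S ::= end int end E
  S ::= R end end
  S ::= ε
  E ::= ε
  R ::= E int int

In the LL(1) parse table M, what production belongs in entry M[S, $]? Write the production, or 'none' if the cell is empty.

S ::= ε

FIRST(E) = {ε}
FIRST(R) = {int}  (via E int int)
FIRST(S) = {ε, end, int}  (via R end end)
FOLLOW(S) includes $ since S is the start symbol.
FOLLOW(S): S appears on no right-hand side. Thus FOLLOW(S) = {$}.
For S ::= end int end E: FIRST(end int end E) = {end}, so it goes in M[S, t] for t ∈ {end}.
For S ::= R end end: FIRST(R end end) = {int}, so it goes in M[S, t] for t ∈ {int}.
For S ::= ε: FIRST(ε) = {ε}, so it goes in M[S, t] for t ∈ {}; since ε ∈ FIRST, also for every t ∈ FOLLOW(S) = {$}.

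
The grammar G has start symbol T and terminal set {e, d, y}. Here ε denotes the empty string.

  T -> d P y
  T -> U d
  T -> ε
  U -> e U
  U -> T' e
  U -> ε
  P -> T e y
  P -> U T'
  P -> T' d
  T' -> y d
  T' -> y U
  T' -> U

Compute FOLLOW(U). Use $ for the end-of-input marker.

{d, e, y}

FIRST(T): from T->d P y we get {d}; from T->U d we get {d, e, y}; from T->ε we get {ε}. So FIRST(T) = {ε, d, e, y}.
FIRST(U): from U->e U we get {e}; from U->T' e we get {e, y}; from U->ε we get {ε}. So FIRST(U) = {ε, e, y}.
FIRST(T'): from T'->y d we get {y}; from T'->y U we get {y}; from T'->U we get {ε, e, y}. So FIRST(T') = {ε, e, y}.
FIRST(P): from P->T e y we get {d, e, y}; from P->U T' we get {ε, e, y}; from P->T' d we get {d, e, y}. So FIRST(P) = {ε, d, e, y}.
FOLLOW(T) includes $ since T is the start symbol.
FOLLOW(T): in P->T e y, T is followed by e y with FIRST {e}. Thus FOLLOW(T) = {$, e}.
FOLLOW(P): in T->d P y, P is followed by y with FIRST {y}. Thus FOLLOW(P) = {y}.
FOLLOW(T'): in U->T' e, T' is followed by e with FIRST {e}; in P->U T', the suffix after T' is empty, so FOLLOW(T') ⊇ FOLLOW(P) = {y}; in P->T' d, T' is followed by d with FIRST {d}. Thus FOLLOW(T') = {d, e, y}.
FOLLOW(U): in T->U d, U is followed by d with FIRST {d}; in U->e U, the suffix after U is empty (adds nothing new); in P->U T', U is followed by T' with FIRST {ε, e, y}; in P->U T', the suffix after U is nullable, so FOLLOW(U) ⊇ FOLLOW(P) = {y}; in T'->y U, the suffix after U is empty, so FOLLOW(U) ⊇ FOLLOW(T') = {d, e, y}; in T'->U, the suffix after U is empty, so FOLLOW(U) ⊇ FOLLOW(T') = {d, e, y}. Thus FOLLOW(U) = {d, e, y}.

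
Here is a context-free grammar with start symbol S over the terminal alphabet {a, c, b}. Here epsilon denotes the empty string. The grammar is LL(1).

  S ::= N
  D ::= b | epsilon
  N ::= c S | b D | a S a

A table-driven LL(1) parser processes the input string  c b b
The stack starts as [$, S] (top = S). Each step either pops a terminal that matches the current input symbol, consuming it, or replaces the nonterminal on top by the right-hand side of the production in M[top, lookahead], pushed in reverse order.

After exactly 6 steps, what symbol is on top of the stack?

D

     Stack  Input    Action
  1  $ S    c b b $  expand S ::= N
  2  $ N    c b b $  expand N ::= c S
  3  $ S c  c b b $  match c
  4  $ S    b b $    expand S ::= N
  5  $ N    b b $    expand N ::= b D
  6  $ D b  b b $    match b
Stack after step 6: $ D (top = D).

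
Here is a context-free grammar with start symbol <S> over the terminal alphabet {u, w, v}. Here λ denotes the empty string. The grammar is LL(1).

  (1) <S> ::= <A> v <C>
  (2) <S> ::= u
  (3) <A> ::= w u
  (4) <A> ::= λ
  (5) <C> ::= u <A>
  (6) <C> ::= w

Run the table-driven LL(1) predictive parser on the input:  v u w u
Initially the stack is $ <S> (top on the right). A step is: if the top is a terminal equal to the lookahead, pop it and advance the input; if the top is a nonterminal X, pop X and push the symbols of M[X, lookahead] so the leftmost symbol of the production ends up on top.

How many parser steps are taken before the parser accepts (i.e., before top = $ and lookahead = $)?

     Stack        Input      Action
  1  $ <S>        v u w u $  expand <S> ::= <A> v <C>
  2  $ <C> v <A>  v u w u $  expand <A> ::= λ
  3  $ <C> v      v u w u $  match v
  4  $ <C>        u w u $    expand <C> ::= u <A>
  5  $ <A> u      u w u $    match u
  6  $ <A>        w u $      expand <A> ::= w u
  7  $ u w        w u $      match w
  8  $ u          u $        match u
Accept reached after 8 steps.

8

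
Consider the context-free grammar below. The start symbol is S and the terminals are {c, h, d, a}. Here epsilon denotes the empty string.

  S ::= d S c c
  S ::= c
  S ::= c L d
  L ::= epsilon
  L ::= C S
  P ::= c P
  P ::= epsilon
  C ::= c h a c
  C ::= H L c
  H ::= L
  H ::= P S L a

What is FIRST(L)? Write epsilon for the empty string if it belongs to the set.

{epsilon, c, d}

FIRST(S) = {c, d}
FIRST(P) = {epsilon, c}
FIRST(L) = {epsilon, c, d}  (via C S)
FIRST(H) = {epsilon, c, d}  (via L, P S L a)
FIRST(C) = {c, d}  (via H L c)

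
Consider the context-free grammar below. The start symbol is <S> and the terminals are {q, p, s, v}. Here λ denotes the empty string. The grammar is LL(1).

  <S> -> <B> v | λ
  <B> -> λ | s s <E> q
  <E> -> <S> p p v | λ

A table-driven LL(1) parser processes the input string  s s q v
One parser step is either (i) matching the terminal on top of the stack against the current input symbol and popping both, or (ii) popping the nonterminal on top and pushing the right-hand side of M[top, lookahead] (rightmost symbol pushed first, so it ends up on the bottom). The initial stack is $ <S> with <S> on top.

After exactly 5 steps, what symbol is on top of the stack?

q

     Stack          Input      Action
  1  $ <S>          s s q v $  expand <S> -> <B> v
  2  $ v <B>        s s q v $  expand <B> -> s s <E> q
  3  $ v q <E> s s  s s q v $  match s
  4  $ v q <E> s    s q v $    match s
  5  $ v q <E>      q v $      expand <E> -> λ
Stack after step 5: $ v q (top = q).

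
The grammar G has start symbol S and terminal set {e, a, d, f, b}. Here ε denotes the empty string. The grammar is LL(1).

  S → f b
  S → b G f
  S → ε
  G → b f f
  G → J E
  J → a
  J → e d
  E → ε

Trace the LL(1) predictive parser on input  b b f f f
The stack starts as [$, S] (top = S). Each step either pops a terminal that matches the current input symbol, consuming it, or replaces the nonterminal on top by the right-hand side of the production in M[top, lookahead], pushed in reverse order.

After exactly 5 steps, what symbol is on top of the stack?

f

step 1: stack=$ S  input=b b f f f $  — expand S → b G f
step 2: stack=$ f G b  input=b b f f f $  — match b
step 3: stack=$ f G  input=b f f f $  — expand G → b f f
step 4: stack=$ f f f b  input=b f f f $  — match b
step 5: stack=$ f f f  input=f f f $  — match f
Stack after step 5: $ f f (top = f).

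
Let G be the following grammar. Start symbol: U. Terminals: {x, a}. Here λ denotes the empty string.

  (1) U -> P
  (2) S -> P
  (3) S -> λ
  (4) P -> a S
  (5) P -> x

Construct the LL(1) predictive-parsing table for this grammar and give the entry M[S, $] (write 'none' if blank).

S -> λ

FIRST(P) = {a, x}
FIRST(U) = {a, x}  (via P)
FIRST(S) = {λ, a, x}  (via P)
FOLLOW(U) includes $ since U is the start symbol.
FOLLOW(S): in P->a S, the suffix after S is empty, so FOLLOW(S) ⊇ FOLLOW(P) = {$}. Thus FOLLOW(S) = {$}.
FOLLOW(P): in U->P, the suffix after P is empty, so FOLLOW(P) ⊇ FOLLOW(U) = {$}; in S->P, the suffix after P is empty, so FOLLOW(P) ⊇ FOLLOW(S) = {$}. Thus FOLLOW(P) = {$}.
For S -> P: FIRST(P) = {a, x}, so it goes in M[S, t] for t ∈ {a, x}.
For S -> λ: FIRST(λ) = {λ}, so it goes in M[S, t] for t ∈ {}; since λ ∈ FIRST, also for every t ∈ FOLLOW(S) = {$}.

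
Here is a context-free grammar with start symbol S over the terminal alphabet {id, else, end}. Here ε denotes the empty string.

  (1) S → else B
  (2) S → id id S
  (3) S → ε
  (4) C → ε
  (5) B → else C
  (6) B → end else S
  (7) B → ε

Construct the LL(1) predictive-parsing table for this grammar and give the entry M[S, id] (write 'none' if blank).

S → id id S

FIRST(S): from S→else B we get {else}; from S→id id S we get {id}; from S→ε we get {ε}. So FIRST(S) = {ε, else, id}.
FIRST(C): from C→ε we get {ε}. So FIRST(C) = {ε}.
FIRST(B): from B→else C we get {else}; from B→end else S we get {end}; from B→ε we get {ε}. So FIRST(B) = {ε, else, end}.
FOLLOW(S) includes $ since S is the start symbol.
FOLLOW(S): in S→id id S, the suffix after S is empty (adds nothing new); in B→end else S, the suffix after S is empty, so FOLLOW(S) ⊇ FOLLOW(B) = {$}. Thus FOLLOW(S) = {$}.
FOLLOW(B): in S→else B, the suffix after B is empty, so FOLLOW(B) ⊇ FOLLOW(S) = {$}. Thus FOLLOW(B) = {$}.
For S → else B: FIRST(else B) = {else}, so it goes in M[S, t] for t ∈ {else}.
For S → id id S: FIRST(id id S) = {id}, so it goes in M[S, t] for t ∈ {id}.
For S → ε: FIRST(ε) = {ε}, so it goes in M[S, t] for t ∈ {}; since ε ∈ FIRST, also for every t ∈ FOLLOW(S) = {$}.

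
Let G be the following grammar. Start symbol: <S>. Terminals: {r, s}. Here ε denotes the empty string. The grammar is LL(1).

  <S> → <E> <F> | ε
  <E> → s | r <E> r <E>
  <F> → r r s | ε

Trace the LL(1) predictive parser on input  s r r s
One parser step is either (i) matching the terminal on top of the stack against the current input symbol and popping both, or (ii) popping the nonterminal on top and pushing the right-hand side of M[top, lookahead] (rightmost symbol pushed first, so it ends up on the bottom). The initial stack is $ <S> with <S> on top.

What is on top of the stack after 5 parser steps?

r

step 1: stack=$ <S>  input=s r r s $  — expand <S> → <E> <F>
step 2: stack=$ <F> <E>  input=s r r s $  — expand <E> → s
step 3: stack=$ <F> s  input=s r r s $  — match s
step 4: stack=$ <F>  input=r r s $  — expand <F> → r r s
step 5: stack=$ s r r  input=r r s $  — match r
Stack after step 5: $ s r (top = r).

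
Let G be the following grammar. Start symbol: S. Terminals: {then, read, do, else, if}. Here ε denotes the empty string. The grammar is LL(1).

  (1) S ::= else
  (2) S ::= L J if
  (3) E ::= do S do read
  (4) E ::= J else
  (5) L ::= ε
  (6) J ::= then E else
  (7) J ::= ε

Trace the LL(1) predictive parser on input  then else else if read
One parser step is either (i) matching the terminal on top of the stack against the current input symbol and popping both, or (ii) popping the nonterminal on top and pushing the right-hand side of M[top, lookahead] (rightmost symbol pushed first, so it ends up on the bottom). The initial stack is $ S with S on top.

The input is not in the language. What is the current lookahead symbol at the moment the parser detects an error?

      Stack             Input                     Action
   1  $ S               then else else if read $  expand S ::= L J if
   2  $ if J L          then else else if read $  expand L ::= ε
   3  $ if J            then else else if read $  expand J ::= then E else
   4  $ if else E then  then else else if read $  match then
   5  $ if else E       else else if read $       expand E ::= J else
   6  $ if else else J  else else if read $       expand J ::= ε
   7  $ if else else    else else if read $       match else
   8  $ if else         else if read $            match else
   9  $ if              if read $                 match if
  10  $                 read $                    error: stack empty but input remains

read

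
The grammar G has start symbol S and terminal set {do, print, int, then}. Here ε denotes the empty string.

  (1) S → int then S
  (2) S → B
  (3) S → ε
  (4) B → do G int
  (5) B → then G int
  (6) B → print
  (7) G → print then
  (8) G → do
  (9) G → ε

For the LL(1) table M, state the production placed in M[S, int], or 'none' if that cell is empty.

FIRST(B) = {do, print, then}
FIRST(G) = {ε, do, print}
FIRST(S) = {ε, do, int, print, then}  (via B)
FOLLOW(S) includes $ since S is the start symbol.
FOLLOW(S): in S→int then S, the suffix after S is empty (adds nothing new). Thus FOLLOW(S) = {$}.
For S → int then S: FIRST(int then S) = {int}, so it goes in M[S, t] for t ∈ {int}.
For S → B: FIRST(B) = {do, print, then}, so it goes in M[S, t] for t ∈ {do, print, then}.
For S → ε: FIRST(ε) = {ε}, so it goes in M[S, t] for t ∈ {}; since ε ∈ FIRST, also for every t ∈ FOLLOW(S) = {$}.

S → int then S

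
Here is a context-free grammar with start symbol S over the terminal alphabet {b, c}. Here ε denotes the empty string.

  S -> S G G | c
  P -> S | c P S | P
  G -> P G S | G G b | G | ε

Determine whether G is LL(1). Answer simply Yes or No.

FIRST(S) = {c}
FIRST(P) = {c}
FIRST(G) = {ε, b, c}
FOLLOW(S) = {$, b, c}
FOLLOW(P) = {b, c}
FOLLOW(G) = {$, b, c}
Cell M[G, $] receives both G -> G and G -> ε — the grammar is not LL(1).

No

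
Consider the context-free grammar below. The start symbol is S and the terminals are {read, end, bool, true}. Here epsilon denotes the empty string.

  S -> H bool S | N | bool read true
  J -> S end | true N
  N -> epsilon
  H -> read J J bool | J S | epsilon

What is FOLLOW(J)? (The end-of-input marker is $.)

FIRST(N): from N->epsilon we get {epsilon}. So FIRST(N) = {epsilon}.
FIRST(S): from S->H bool S we get {bool, end, read, true}; from S->N we get {epsilon}; from S->bool read true we get {bool}. So FIRST(S) = {epsilon, bool, end, read, true}.
FIRST(J): from J->S end we get {bool, end, read, true}; from J->true N we get {true}. So FIRST(J) = {bool, end, read, true}.
FIRST(H): from H->read J J bool we get {read}; from H->J S we get {bool, end, read, true}; from H->epsilon we get {epsilon}. So FIRST(H) = {epsilon, bool, end, read, true}.
FOLLOW(S) includes $ since S is the start symbol.
FOLLOW(H): in S->H bool S, H is followed by bool S with FIRST {bool}. Thus FOLLOW(H) = {bool}.
FOLLOW(S): in S->H bool S, the suffix after S is empty (adds nothing new); in J->S end, S is followed by end with FIRST {end}; in H->J S, the suffix after S is empty, so FOLLOW(S) ⊇ FOLLOW(H) = {bool}. Thus FOLLOW(S) = {$, bool, end}.
FOLLOW(J): in H->read J J bool (occurrence 1), J is followed by J bool with FIRST {bool, end, read, true}; in H->read J J bool (occurrence 2), J is followed by bool with FIRST {bool}; in H->J S, J is followed by S with FIRST {epsilon, bool, end, read, true}; in H->J S, the suffix after J is nullable, so FOLLOW(J) ⊇ FOLLOW(H) = {bool}. Thus FOLLOW(J) = {bool, end, read, true}.
FOLLOW(N): in S->N, the suffix after N is empty, so FOLLOW(N) ⊇ FOLLOW(S) = {$, bool, end}; in J->true N, the suffix after N is empty, so FOLLOW(N) ⊇ FOLLOW(J) = {bool, end, read, true}. Thus FOLLOW(N) = {$, bool, end, read, true}.

{bool, end, read, true}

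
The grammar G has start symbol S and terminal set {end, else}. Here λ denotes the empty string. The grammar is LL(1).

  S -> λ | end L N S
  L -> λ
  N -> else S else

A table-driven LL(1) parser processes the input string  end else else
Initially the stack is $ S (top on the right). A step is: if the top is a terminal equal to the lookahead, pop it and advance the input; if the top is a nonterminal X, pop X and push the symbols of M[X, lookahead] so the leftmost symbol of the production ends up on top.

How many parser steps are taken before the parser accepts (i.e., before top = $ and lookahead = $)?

step 1: stack=$ S  input=end else else $  — expand S -> end L N S
step 2: stack=$ S N L end  input=end else else $  — match end
step 3: stack=$ S N L  input=else else $  — expand L -> λ
step 4: stack=$ S N  input=else else $  — expand N -> else S else
step 5: stack=$ S else S else  input=else else $  — match else
step 6: stack=$ S else S  input=else $  — expand S -> λ
step 7: stack=$ S else  input=else $  — match else
step 8: stack=$ S  input=$  — expand S -> λ
Accept reached after 8 steps.

8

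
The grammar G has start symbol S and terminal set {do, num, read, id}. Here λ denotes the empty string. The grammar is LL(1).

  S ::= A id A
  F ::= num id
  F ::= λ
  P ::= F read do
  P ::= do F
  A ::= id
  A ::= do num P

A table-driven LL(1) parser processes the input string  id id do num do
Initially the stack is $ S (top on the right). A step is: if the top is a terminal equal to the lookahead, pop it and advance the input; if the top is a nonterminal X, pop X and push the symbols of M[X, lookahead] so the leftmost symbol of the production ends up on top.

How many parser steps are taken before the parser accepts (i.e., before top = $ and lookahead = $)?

10

      Stack       Input              Action
   1  $ S         id id do num do $  expand S ::= A id A
   2  $ A id A    id id do num do $  expand A ::= id
   3  $ A id id   id id do num do $  match id
   4  $ A id      id do num do $     match id
   5  $ A         do num do $        expand A ::= do num P
   6  $ P num do  do num do $        match do
   7  $ P num     num do $           match num
   8  $ P         do $               expand P ::= do F
   9  $ F do      do $               match do
  10  $ F         $                  expand F ::= λ
Accept reached after 10 steps.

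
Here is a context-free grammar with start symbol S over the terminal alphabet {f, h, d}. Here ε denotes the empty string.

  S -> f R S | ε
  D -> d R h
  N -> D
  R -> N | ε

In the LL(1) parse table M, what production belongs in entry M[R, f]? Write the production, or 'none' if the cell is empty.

FIRST(S) = {ε, f}
FIRST(D) = {d}
FIRST(N) = {d}  (via D)
FIRST(R) = {ε, d}  (via N)
FOLLOW(S) includes $ since S is the start symbol.
FOLLOW(S): in S->f R S, the suffix after S is empty (adds nothing new). Thus FOLLOW(S) = {$}.
FOLLOW(R): in S->f R S, R is followed by S with FIRST {ε, f}; in S->f R S, the suffix after R is nullable, so FOLLOW(R) ⊇ FOLLOW(S) = {$}; in D->d R h, R is followed by h with FIRST {h}. Thus FOLLOW(R) = {$, f, h}.
For R -> N: FIRST(N) = {d}, so it goes in M[R, t] for t ∈ {d}.
For R -> ε: FIRST(ε) = {ε}, so it goes in M[R, t] for t ∈ {}; since ε ∈ FIRST, also for every t ∈ FOLLOW(R) = {$, f, h}.

R -> ε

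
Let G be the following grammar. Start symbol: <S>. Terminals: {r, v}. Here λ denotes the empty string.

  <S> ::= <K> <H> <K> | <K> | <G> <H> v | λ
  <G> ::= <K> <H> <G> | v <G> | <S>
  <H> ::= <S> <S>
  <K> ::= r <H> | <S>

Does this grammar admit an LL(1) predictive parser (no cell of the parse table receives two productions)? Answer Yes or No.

FIRST(<S>) = {λ, r, v}
FIRST(<G>) = {λ, r, v}
FIRST(<H>) = {λ, r, v}
FIRST(<K>) = {λ, r, v}
FOLLOW(<S>) = {$, r, v}
FOLLOW(<G>) = {r, v}
FOLLOW(<H>) = {$, r, v}
FOLLOW(<K>) = {$, r, v}
Cell M[<G>, r] receives both <G> ::= <K> <H> <G> and <G> ::= <S> — the grammar is not LL(1).

No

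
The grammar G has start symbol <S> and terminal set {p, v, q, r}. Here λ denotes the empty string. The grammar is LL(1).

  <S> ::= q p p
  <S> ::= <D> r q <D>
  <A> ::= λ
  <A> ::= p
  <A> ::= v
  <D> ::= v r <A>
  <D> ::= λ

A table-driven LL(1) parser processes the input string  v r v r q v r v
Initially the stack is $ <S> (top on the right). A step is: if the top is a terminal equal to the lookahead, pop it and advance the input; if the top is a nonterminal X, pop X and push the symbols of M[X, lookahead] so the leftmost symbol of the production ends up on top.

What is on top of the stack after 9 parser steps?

v

     Stack              Input              Action
  1  $ <S>              v r v r q v r v $  expand <S> ::= <D> r q <D>
  2  $ <D> q r <D>      v r v r q v r v $  expand <D> ::= v r <A>
  3  $ <D> q r <A> r v  v r v r q v r v $  match v
  4  $ <D> q r <A> r    r v r q v r v $    match r
  5  $ <D> q r <A>      v r q v r v $      expand <A> ::= v
  6  $ <D> q r v        v r q v r v $      match v
  7  $ <D> q r          r q v r v $        match r
  8  $ <D> q            q v r v $          match q
  9  $ <D>              v r v $            expand <D> ::= v r <A>
Stack after step 9: $ <A> r v (top = v).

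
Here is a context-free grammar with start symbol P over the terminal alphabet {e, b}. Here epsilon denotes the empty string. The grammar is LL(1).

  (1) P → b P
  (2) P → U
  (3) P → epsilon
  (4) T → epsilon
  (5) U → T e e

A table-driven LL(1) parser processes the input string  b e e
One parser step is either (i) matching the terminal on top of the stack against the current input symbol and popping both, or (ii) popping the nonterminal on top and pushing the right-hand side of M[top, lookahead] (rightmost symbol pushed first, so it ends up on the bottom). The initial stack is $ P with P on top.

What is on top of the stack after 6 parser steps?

e

step 1: stack=$ P  input=b e e $  — expand P → b P
step 2: stack=$ P b  input=b e e $  — match b
step 3: stack=$ P  input=e e $  — expand P → U
step 4: stack=$ U  input=e e $  — expand U → T e e
step 5: stack=$ e e T  input=e e $  — expand T → epsilon
step 6: stack=$ e e  input=e e $  — match e
Stack after step 6: $ e (top = e).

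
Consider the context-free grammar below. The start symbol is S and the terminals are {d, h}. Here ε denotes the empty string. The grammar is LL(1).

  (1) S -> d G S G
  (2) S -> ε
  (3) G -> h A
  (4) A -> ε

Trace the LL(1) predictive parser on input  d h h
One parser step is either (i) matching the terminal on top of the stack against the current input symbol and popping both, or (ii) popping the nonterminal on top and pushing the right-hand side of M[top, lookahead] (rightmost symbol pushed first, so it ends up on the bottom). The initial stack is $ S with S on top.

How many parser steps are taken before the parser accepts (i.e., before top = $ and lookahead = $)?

step 1: stack=$ S  input=d h h $  — expand S -> d G S G
step 2: stack=$ G S G d  input=d h h $  — match d
step 3: stack=$ G S G  input=h h $  — expand G -> h A
step 4: stack=$ G S A h  input=h h $  — match h
step 5: stack=$ G S A  input=h $  — expand A -> ε
step 6: stack=$ G S  input=h $  — expand S -> ε
step 7: stack=$ G  input=h $  — expand G -> h A
step 8: stack=$ A h  input=h $  — match h
step 9: stack=$ A  input=$  — expand A -> ε
Accept reached after 9 steps.

9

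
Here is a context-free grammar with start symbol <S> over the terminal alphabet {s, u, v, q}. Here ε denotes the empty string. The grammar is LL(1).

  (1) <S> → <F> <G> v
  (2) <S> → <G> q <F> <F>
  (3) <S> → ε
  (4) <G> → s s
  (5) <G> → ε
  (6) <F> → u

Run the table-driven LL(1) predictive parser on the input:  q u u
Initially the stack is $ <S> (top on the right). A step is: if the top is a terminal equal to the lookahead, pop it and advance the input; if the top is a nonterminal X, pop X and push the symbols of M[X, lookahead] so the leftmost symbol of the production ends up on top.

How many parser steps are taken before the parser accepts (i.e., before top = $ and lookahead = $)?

step 1: stack=$ <S>  input=q u u $  — expand <S> → <G> q <F> <F>
step 2: stack=$ <F> <F> q <G>  input=q u u $  — expand <G> → ε
step 3: stack=$ <F> <F> q  input=q u u $  — match q
step 4: stack=$ <F> <F>  input=u u $  — expand <F> → u
step 5: stack=$ <F> u  input=u u $  — match u
step 6: stack=$ <F>  input=u $  — expand <F> → u
step 7: stack=$ u  input=u $  — match u
Accept reached after 7 steps.

7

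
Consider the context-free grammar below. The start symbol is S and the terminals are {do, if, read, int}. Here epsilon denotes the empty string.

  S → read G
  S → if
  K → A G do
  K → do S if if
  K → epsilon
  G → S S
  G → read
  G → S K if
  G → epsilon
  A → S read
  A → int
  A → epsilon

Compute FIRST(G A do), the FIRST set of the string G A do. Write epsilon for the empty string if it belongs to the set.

{do, if, int, read}

FIRST(S) = {if, read}
FIRST(G) = {epsilon, if, read}  (via S S, S K if)
FIRST(A) = {epsilon, if, int, read}  (via S read)
FIRST(K) = {epsilon, do, if, int, read}  (via A G do)
FIRST(G A do): take FIRST of each symbol in turn, carrying on past any symbol whose FIRST contains epsilon; result {do, if, int, read}.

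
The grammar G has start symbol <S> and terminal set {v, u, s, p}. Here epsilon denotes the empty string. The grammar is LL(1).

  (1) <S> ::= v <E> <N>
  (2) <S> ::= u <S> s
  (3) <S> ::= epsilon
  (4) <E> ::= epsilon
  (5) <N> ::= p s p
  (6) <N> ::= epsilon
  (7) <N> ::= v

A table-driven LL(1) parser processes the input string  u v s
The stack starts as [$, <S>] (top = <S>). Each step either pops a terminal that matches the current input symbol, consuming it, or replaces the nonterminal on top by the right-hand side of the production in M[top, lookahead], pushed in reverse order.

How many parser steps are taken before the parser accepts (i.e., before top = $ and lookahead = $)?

7

     Stack          Input    Action
  1  $ <S>          u v s $  expand <S> ::= u <S> s
  2  $ s <S> u      u v s $  match u
  3  $ s <S>        v s $    expand <S> ::= v <E> <N>
  4  $ s <N> <E> v  v s $    match v
  5  $ s <N> <E>    s $      expand <E> ::= epsilon
  6  $ s <N>        s $      expand <N> ::= epsilon
  7  $ s            s $      match s
Accept reached after 7 steps.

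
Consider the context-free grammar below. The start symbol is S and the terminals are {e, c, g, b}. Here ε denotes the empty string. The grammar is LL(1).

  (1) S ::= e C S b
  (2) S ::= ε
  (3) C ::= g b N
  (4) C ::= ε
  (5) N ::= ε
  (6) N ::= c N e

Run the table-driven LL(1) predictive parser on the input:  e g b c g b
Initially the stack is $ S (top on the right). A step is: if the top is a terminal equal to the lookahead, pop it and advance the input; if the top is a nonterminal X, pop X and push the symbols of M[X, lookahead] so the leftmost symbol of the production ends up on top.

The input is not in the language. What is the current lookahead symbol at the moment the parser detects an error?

g

step 1: stack=$ S  input=e g b c g b $  — expand S ::= e C S b
step 2: stack=$ b S C e  input=e g b c g b $  — match e
step 3: stack=$ b S C  input=g b c g b $  — expand C ::= g b N
step 4: stack=$ b S N b g  input=g b c g b $  — match g
step 5: stack=$ b S N b  input=b c g b $  — match b
step 6: stack=$ b S N  input=c g b $  — expand N ::= c N e
step 7: stack=$ b S e N c  input=c g b $  — match c
step 8: stack=$ b S e N  input=g b $  — error: M[N, g] is empty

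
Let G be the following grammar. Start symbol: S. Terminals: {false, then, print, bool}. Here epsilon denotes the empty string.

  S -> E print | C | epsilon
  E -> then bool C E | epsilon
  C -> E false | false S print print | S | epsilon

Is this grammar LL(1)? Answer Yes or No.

FIRST(S) = {epsilon, false, print, then}
FIRST(E) = {epsilon, then}
FIRST(C) = {epsilon, false, print, then}
FOLLOW(S) = {$, false, print, then}
FOLLOW(E) = {false, print}
FOLLOW(C) = {$, false, print, then}
Cell M[C, $] receives both C -> S and C -> epsilon — the grammar is not LL(1).

No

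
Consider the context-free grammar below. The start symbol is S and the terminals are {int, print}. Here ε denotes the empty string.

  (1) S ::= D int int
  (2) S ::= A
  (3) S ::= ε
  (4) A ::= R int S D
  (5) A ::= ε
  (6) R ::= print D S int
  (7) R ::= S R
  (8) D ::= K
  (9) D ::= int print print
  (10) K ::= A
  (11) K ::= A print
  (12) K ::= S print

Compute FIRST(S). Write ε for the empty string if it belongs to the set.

{ε, int, print}

FIRST(S): from S::=D int int we get {int, print}; from S::=A we get {ε, int, print}; from S::=ε we get {ε}. So FIRST(S) = {ε, int, print}.
FIRST(R): from R::=print D S int we get {print}; from R::=S R we get {int, print}. So FIRST(R) = {int, print}.
FIRST(A): from A::=R int S D we get {int, print}; from A::=ε we get {ε}. So FIRST(A) = {ε, int, print}.
FIRST(K): from K::=A we get {ε, int, print}; from K::=A print we get {int, print}; from K::=S print we get {int, print}. So FIRST(K) = {ε, int, print}.
FIRST(D): from D::=K we get {ε, int, print}; from D::=int print print we get {int}. So FIRST(D) = {ε, int, print}.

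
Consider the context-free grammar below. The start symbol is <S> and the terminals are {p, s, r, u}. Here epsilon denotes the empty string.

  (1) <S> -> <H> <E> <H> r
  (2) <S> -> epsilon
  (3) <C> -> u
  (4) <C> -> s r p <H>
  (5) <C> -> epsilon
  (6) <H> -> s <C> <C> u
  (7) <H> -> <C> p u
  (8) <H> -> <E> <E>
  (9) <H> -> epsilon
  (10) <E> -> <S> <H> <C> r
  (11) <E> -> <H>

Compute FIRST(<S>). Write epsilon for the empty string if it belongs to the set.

FIRST(<C>) = {epsilon, s, u}
FIRST(<S>) = {epsilon, p, r, s, u}  (via <H> <E> <H> r)
FIRST(<H>) = {epsilon, p, r, s, u}  (via <C> p u, <E> <E>)
FIRST(<E>) = {epsilon, p, r, s, u}  (via <S> <H> <C> r, <H>)

{epsilon, p, r, s, u}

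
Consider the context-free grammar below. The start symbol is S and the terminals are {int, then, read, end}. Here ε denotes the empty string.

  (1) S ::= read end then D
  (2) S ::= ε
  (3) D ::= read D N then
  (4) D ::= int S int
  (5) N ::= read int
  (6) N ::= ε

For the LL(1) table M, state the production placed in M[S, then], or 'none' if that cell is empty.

FIRST(S) = {ε, read}
FIRST(D) = {int, read}
FIRST(N) = {ε, read}
FOLLOW(S) includes $ since S is the start symbol.
FOLLOW(S): in D::=int S int, S is followed by int with FIRST {int}. Thus FOLLOW(S) = {$, int}.
For S ::= read end then D: FIRST(read end then D) = {read}, so it goes in M[S, t] for t ∈ {read}.
For S ::= ε: FIRST(ε) = {ε}, so it goes in M[S, t] for t ∈ {}; since ε ∈ FIRST, also for every t ∈ FOLLOW(S) = {$, int}.
None of these place a production in M[S, then].

none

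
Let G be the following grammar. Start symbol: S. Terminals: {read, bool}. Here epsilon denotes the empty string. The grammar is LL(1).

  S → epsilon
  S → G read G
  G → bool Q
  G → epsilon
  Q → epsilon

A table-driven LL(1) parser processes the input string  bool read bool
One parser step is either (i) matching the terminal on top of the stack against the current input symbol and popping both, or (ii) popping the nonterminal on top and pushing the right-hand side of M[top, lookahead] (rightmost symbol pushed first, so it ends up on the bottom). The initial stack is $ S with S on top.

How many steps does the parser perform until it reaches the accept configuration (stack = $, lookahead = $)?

step 1: stack=$ S  input=bool read bool $  — expand S → G read G
step 2: stack=$ G read G  input=bool read bool $  — expand G → bool Q
step 3: stack=$ G read Q bool  input=bool read bool $  — match bool
step 4: stack=$ G read Q  input=read bool $  — expand Q → epsilon
step 5: stack=$ G read  input=read bool $  — match read
step 6: stack=$ G  input=bool $  — expand G → bool Q
step 7: stack=$ Q bool  input=bool $  — match bool
step 8: stack=$ Q  input=$  — expand Q → epsilon
Accept reached after 8 steps.

8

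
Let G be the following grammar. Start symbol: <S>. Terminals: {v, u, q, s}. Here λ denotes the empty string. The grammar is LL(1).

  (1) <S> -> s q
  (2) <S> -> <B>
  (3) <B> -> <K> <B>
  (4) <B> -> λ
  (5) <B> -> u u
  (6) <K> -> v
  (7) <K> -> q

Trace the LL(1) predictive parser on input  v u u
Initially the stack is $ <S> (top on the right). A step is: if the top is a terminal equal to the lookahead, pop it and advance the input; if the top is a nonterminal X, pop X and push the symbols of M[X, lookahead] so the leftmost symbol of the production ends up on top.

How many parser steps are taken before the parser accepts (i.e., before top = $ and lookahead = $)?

step 1: stack=$ <S>  input=v u u $  — expand <S> -> <B>
step 2: stack=$ <B>  input=v u u $  — expand <B> -> <K> <B>
step 3: stack=$ <B> <K>  input=v u u $  — expand <K> -> v
step 4: stack=$ <B> v  input=v u u $  — match v
step 5: stack=$ <B>  input=u u $  — expand <B> -> u u
step 6: stack=$ u u  input=u u $  — match u
step 7: stack=$ u  input=u $  — match u
Accept reached after 7 steps.

7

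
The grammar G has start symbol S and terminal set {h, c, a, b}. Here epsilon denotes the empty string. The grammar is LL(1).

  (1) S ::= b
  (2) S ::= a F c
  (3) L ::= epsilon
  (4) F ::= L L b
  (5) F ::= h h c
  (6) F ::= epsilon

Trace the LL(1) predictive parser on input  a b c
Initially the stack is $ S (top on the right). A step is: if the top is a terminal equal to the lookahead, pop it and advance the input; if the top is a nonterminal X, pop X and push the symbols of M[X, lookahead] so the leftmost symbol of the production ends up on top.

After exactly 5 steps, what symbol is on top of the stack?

b

step 1: stack=$ S  input=a b c $  — expand S ::= a F c
step 2: stack=$ c F a  input=a b c $  — match a
step 3: stack=$ c F  input=b c $  — expand F ::= L L b
step 4: stack=$ c b L L  input=b c $  — expand L ::= epsilon
step 5: stack=$ c b L  input=b c $  — expand L ::= epsilon
Stack after step 5: $ c b (top = b).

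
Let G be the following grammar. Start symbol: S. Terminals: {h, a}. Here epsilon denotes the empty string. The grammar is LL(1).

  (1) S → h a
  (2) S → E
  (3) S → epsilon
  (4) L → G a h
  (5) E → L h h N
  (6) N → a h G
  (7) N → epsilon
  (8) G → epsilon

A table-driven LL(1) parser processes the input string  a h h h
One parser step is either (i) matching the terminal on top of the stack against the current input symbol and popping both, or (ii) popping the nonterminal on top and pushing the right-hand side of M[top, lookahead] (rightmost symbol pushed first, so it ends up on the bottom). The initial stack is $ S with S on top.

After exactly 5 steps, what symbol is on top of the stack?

step 1: stack=$ S  input=a h h h $  — expand S → E
step 2: stack=$ E  input=a h h h $  — expand E → L h h N
step 3: stack=$ N h h L  input=a h h h $  — expand L → G a h
step 4: stack=$ N h h h a G  input=a h h h $  — expand G → epsilon
step 5: stack=$ N h h h a  input=a h h h $  — match a
Stack after step 5: $ N h h h (top = h).

h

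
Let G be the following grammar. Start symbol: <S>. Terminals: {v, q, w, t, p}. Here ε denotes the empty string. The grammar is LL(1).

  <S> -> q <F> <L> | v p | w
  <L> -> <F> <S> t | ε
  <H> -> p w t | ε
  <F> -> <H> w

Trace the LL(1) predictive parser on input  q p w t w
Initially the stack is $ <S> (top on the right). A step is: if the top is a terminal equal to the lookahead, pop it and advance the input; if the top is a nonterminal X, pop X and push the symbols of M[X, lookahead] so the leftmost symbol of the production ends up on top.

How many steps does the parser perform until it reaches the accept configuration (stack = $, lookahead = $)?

9

step 1: stack=$ <S>  input=q p w t w $  — expand <S> -> q <F> <L>
step 2: stack=$ <L> <F> q  input=q p w t w $  — match q
step 3: stack=$ <L> <F>  input=p w t w $  — expand <F> -> <H> w
step 4: stack=$ <L> w <H>  input=p w t w $  — expand <H> -> p w t
step 5: stack=$ <L> w t w p  input=p w t w $  — match p
step 6: stack=$ <L> w t w  input=w t w $  — match w
step 7: stack=$ <L> w t  input=t w $  — match t
step 8: stack=$ <L> w  input=w $  — match w
step 9: stack=$ <L>  input=$  — expand <L> -> ε
Accept reached after 9 steps.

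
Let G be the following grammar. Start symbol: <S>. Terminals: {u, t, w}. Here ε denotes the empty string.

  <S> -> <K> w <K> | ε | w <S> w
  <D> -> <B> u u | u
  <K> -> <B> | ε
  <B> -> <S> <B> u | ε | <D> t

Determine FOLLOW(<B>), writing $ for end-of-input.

{$, u, w}

FIRST(<S>) = {ε, u, w}  (via <K> w <K>)
FIRST(<D>) = {u, w}  (via <B> u u)
FIRST(<B>) = {ε, u, w}  (via <S> <B> u, <D> t)
FIRST(<K>) = {ε, u, w}  (via <B>)
FOLLOW(<S>) includes $ since <S> is the start symbol.
FOLLOW(<S>): in <S>->w <S> w, <S> is followed by w with FIRST {w}; in <B>-><S> <B> u, <S> is followed by <B> u with FIRST {u, w}. Thus FOLLOW(<S>) = {$, u, w}.
FOLLOW(<D>): in <B>-><D> t, <D> is followed by t with FIRST {t}. Thus FOLLOW(<D>) = {t}.
FOLLOW(<K>): in <S>-><K> w <K> (occurrence 1), <K> is followed by w <K> with FIRST {w}; in <S>-><K> w <K> (occurrence 2), the suffix after <K> is empty, so FOLLOW(<K>) ⊇ FOLLOW(<S>) = {$, u, w}. Thus FOLLOW(<K>) = {$, u, w}.
FOLLOW(<B>): in <D>-><B> u u, <B> is followed by u u with FIRST {u}; in <K>-><B>, the suffix after <B> is empty, so FOLLOW(<B>) ⊇ FOLLOW(<K>) = {$, u, w}; in <B>-><S> <B> u, <B> is followed by u with FIRST {u}. Thus FOLLOW(<B>) = {$, u, w}.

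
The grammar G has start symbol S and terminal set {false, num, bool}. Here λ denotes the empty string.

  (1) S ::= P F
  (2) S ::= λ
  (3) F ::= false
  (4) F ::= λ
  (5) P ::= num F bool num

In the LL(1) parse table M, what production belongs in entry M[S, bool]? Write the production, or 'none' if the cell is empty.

FIRST(F): from F::=false we get {false}; from F::=λ we get {λ}. So FIRST(F) = {λ, false}.
FIRST(P): from P::=num F bool num we get {num}. So FIRST(P) = {num}.
FIRST(S): from S::=P F we get {num}; from S::=λ we get {λ}. So FIRST(S) = {λ, num}.
FOLLOW(S) includes $ since S is the start symbol.
FOLLOW(S): S appears on no right-hand side. Thus FOLLOW(S) = {$}.
For S ::= P F: FIRST(P F) = {num}, so it goes in M[S, t] for t ∈ {num}.
For S ::= λ: FIRST(λ) = {λ}, so it goes in M[S, t] for t ∈ {}; since λ ∈ FIRST, also for every t ∈ FOLLOW(S) = {$}.
None of these place a production in M[S, bool].

none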